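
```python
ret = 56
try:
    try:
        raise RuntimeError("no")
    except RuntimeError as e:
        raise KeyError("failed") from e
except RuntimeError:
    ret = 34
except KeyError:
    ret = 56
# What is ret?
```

Step-by-step execution trace:
1. Inner try raises RuntimeError; inner `except RuntimeError as e` catches it.
2. `raise KeyError(...) from e` raises KeyError (RuntimeError is attached as __cause__, but only KeyError is active).
3. Outer `except RuntimeError` does not match KeyError; skipped.
4. Outer `except KeyError` matches → ret = 56.
Result: 56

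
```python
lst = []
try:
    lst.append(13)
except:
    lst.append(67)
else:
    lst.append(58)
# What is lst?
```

Step-by-step execution trace:
1. try: `lst.append(13)` → lst = [13]. No exception raised.
2. `except` is skipped.
3. `else` runs (try completed without exception): `lst.append(58)` → lst = [13, 58].
Result: [13, 58]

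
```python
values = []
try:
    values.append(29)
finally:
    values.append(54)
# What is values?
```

Step-by-step execution trace:
1. try: `values.append(29)` → values = [29].
2. The try body completes without raising.
3. finally always runs: `values.append(54)` → values = [29, 54].
Result: [29, 54]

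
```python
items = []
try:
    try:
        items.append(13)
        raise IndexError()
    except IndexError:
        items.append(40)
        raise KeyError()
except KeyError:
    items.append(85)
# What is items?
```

Step-by-step execution trace:
1. Inner try: `items.append(13)` → items = [13].
2. `raise IndexError()` raises IndexError.
3. Inner `except IndexError` matches → `items.append(40)` → items = [13, 40].
4. `raise KeyError()` raises KeyError; propagates to outer try.
5. Outer `except KeyError` matches → `items.append(85)` → items = [13, 40, 85].
Result: [13, 40, 85]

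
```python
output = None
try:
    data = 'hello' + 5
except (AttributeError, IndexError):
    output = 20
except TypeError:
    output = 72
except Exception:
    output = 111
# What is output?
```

Step-by-step execution trace:
1. `data = 'hello' + 5` raises TypeError.
2. `except (AttributeError, IndexError)` does not match TypeError; skipped.
3. `except TypeError` matches (exact type match) → output = 72.
4. `except Exception` is not reached.
Result: 72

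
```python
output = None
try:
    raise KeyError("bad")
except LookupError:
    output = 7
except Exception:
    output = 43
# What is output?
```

Step-by-step execution trace:
1. `raise KeyError(...)` raises KeyError.
2. `except LookupError` matches (KeyError is a subclass of LookupError) → output = 7.
3. `except Exception` is not reached.
Result: 7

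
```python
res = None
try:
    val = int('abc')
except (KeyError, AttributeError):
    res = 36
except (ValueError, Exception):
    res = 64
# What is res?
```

Step-by-step execution trace:
1. `val = int('abc')` raises ValueError.
2. `except (KeyError, AttributeError)` does not match ValueError; skipped.
3. `except (ValueError, Exception)` matches (ValueError is in the tuple) → res = 64.
Result: 64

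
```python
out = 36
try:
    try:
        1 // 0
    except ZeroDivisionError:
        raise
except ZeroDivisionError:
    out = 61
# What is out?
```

Step-by-step execution trace:
1. Inner try: `1 // 0` raises ZeroDivisionError.
2. Inner `except ZeroDivisionError` matches; bare `raise` re-raises the same ZeroDivisionError.
3. Outer `except ZeroDivisionError` matches → out = 61.
Result: 61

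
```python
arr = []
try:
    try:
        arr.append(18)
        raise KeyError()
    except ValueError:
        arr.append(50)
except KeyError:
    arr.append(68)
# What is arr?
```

Step-by-step execution trace:
1. Inner try: `arr.append(18)` → arr = [18].
2. `raise KeyError()` raises KeyError.
3. Inner `except ValueError` does not match KeyError; exception propagates to outer try.
4. Outer `except KeyError` matches → `arr.append(68)` → arr = [18, 68].
Result: [18, 68]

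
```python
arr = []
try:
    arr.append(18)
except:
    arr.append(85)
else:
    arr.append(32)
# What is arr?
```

Step-by-step execution trace:
1. try: `arr.append(18)` → arr = [18]. No exception raised.
2. `except` is skipped.
3. `else` runs (try completed without exception): `arr.append(32)` → arr = [18, 32].
Result: [18, 32]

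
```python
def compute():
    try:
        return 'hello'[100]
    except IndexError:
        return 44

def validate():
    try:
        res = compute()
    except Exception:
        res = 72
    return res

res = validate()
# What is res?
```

Step-by-step execution trace:
1. `validate()` calls `compute()`.
2. In compute: `'hello'[100]` raises IndexError; `except IndexError` catches it → returns 44.
3. In validate: `res = compute()` → res = 44. No exception reaches validate.
4. `except Exception` is skipped; validate returns 44.
5. res = 44.
Result: 44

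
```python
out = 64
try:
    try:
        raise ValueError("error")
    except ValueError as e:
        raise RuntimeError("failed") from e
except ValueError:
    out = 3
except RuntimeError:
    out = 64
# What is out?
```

Step-by-step execution trace:
1. Inner try raises ValueError; inner `except ValueError as e` catches it.
2. `raise RuntimeError(...) from e` raises RuntimeError (ValueError is attached as __cause__, but only RuntimeError is active).
3. Outer `except ValueError` does not match RuntimeError; skipped.
4. Outer `except RuntimeError` matches → out = 64.
Result: 64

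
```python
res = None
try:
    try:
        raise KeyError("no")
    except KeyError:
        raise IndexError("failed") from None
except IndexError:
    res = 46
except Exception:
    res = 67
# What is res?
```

Step-by-step execution trace:
1. Inner try raises KeyError; inner `except KeyError` catches it.
2. `raise IndexError(...) from None` raises IndexError (from None suppresses __context__, but the active exception is still IndexError).
3. Outer `except IndexError` matches → res = 46.
4. `except Exception` is not reached.
Result: 46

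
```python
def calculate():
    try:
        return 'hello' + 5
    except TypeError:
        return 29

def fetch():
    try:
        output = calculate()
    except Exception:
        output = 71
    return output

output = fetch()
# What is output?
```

Step-by-step execution trace:
1. `fetch()` calls `calculate()`.
2. In calculate: `'hello' + 5` raises TypeError; `except TypeError` catches it → returns 29.
3. In fetch: `output = calculate()` → output = 29. No exception reaches fetch.
4. `except Exception` is skipped; fetch returns 29.
5. output = 29.
Result: 29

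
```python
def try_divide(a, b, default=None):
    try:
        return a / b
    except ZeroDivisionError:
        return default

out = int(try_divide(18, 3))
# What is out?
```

Step-by-step execution trace:
1. `try_divide(18, 3)` enters try: `return 18 / 3` → returns 6.0. No exception raised.
2. `except ZeroDivisionError` is skipped.
3. `int(6.0)` → 6 → out = 6.
Result: 6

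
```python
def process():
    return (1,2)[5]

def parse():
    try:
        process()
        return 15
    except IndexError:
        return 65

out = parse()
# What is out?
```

Step-by-step execution trace:
1. `parse()` calls `process()`.
2. `process()` evaluates `(1,2)[5]`, which raises IndexError; it propagates to the caller.
3. `return 15` is not reached.
4. `except IndexError` in parse matches → returns 65.
5. out = 65.
Result: 65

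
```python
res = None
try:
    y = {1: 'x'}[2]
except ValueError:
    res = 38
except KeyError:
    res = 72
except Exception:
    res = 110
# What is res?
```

Step-by-step execution trace:
1. `y = {1: 'x'}[2]` raises KeyError.
2. `except ValueError` does not match KeyError; skipped.
3. `except KeyError` matches → res = 72.
4. Remaining except clauses are skipped.
Result: 72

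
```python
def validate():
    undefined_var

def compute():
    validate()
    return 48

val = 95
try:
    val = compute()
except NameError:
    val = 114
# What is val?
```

Step-by-step execution trace:
1. val starts at 95.
2. try: `compute()` calls `validate()`.
3. `validate()` evaluates `undefined_var`, which raises NameError; it propagates through compute (uncaught).
4. `return 48` in compute is not reached; the assignment to val does not complete.
5. `except NameError` matches → val = 114.
Result: 114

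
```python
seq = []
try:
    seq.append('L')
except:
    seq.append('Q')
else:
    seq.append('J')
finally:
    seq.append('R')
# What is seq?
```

Step-by-step execution trace:
1. try: `seq.append('L')` → seq = ['L']. No exception raised.
2. `except` is skipped.
3. `else` runs: `seq.append('J')` → seq = ['L', 'J'].
4. `finally` always runs: `seq.append('R')` → seq = ['L', 'J', 'R'].
Result: ['L', 'J', 'R']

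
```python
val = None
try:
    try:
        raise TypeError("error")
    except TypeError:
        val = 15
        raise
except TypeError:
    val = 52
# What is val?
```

Step-by-step execution trace:
1. Inner try: `raise TypeError("error")` raises TypeError.
2. Inner `except TypeError` matches → val = 15.
3. bare `raise` re-raises the same TypeError.
4. Outer `except TypeError` matches → val = 52.
Result: 52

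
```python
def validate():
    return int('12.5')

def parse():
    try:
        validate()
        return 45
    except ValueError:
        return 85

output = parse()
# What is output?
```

Step-by-step execution trace:
1. `parse()` calls `validate()`.
2. `validate()` evaluates `int('12.5')`, which raises ValueError; it propagates to the caller.
3. `return 45` is not reached.
4. `except ValueError` in parse matches → returns 85.
5. output = 85.
Result: 85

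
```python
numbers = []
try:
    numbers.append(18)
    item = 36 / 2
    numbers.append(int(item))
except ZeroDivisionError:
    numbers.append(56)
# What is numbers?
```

Step-by-step execution trace:
1. try: `numbers.append(18)` → numbers = [18].
2. `item = 36 / 2` → item = 18.0. No exception raised.
3. `numbers.append(int(item))` → numbers = [18, 18].
4. `except ZeroDivisionError` is skipped (no exception was raised).
Result: [18, 18]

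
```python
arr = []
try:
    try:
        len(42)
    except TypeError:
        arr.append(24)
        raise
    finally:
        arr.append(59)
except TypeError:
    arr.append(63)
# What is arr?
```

Step-by-step execution trace:
1. Inner try: `len(42)` raises TypeError.
2. Inner `except TypeError` matches → `arr.append(24)` → arr = [24].
3. bare `raise` re-raises TypeError.
4. Inner `finally` runs during unwinding: `arr.append(59)` → arr = [24, 59].
5. Outer `except TypeError` matches → `arr.append(63)` → arr = [24, 59, 63].
Result: [24, 59, 63]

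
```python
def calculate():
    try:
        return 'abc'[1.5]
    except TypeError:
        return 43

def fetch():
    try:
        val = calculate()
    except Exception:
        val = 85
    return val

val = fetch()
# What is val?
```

Step-by-step execution trace:
1. `fetch()` calls `calculate()`.
2. In calculate: `'abc'[1.5]` raises TypeError; `except TypeError` catches it → returns 43.
3. In fetch: `val = calculate()` → val = 43. No exception reaches fetch.
4. `except Exception` is skipped; fetch returns 43.
5. val = 43.
Result: 43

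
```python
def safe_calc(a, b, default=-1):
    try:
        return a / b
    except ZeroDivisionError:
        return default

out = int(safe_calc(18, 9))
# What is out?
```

Step-by-step execution trace:
1. `safe_calc(18, 9)` enters try: `return 18 / 9` → returns 2.0. No exception raised.
2. `except ZeroDivisionError` is skipped.
3. `int(2.0)` → 2 → out = 2.
Result: 2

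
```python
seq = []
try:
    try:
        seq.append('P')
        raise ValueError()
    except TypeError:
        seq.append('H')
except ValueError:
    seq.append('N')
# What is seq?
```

Step-by-step execution trace:
1. Inner try: `seq.append('P')` → seq = ['P'].
2. `raise ValueError()` raises ValueError.
3. Inner `except TypeError` does not match ValueError; exception propagates to outer try.
4. Outer `except ValueError` matches → `seq.append('N')` → seq = ['P', 'N'].
Result: ['P', 'N']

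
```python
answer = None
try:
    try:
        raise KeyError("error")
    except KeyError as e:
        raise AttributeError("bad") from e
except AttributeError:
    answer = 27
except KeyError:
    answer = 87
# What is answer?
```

Step-by-step execution trace:
1. Inner try raises KeyError; inner `except KeyError as e` catches it.
2. `raise AttributeError(...) from e` raises AttributeError (KeyError is attached as __cause__, but only AttributeError is active).
3. Outer `except AttributeError` matches → answer = 27.
4. `except KeyError` is not reached.
Result: 27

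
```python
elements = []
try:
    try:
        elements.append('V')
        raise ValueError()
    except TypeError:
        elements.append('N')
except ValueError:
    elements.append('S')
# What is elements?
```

Step-by-step execution trace:
1. Inner try: `elements.append('V')` → elements = ['V'].
2. `raise ValueError()` raises ValueError.
3. Inner `except TypeError` does not match ValueError; exception propagates to outer try.
4. Outer `except ValueError` matches → `elements.append('S')` → elements = ['V', 'S'].
Result: ['V', 'S']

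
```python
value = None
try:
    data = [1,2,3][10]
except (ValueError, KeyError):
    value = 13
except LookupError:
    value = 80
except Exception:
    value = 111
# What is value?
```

Step-by-step execution trace:
1. `data = [1,2,3][10]` raises IndexError.
2. `except (ValueError, KeyError)` does not match IndexError; skipped.
3. `except LookupError` matches (IndexError is a subclass of LookupError) → value = 80.
4. `except Exception` is not reached.
Result: 80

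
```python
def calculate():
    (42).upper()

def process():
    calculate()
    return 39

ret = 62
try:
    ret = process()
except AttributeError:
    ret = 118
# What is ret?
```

Step-by-step execution trace:
1. ret starts at 62.
2. try: `process()` calls `calculate()`.
3. `calculate()` evaluates `(42).upper()`, which raises AttributeError; it propagates through process (uncaught).
4. `return 39` in process is not reached; the assignment to ret does not complete.
5. `except AttributeError` matches → ret = 118.
Result: 118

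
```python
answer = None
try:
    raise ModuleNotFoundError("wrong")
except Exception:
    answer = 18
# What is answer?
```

Step-by-step execution trace:
1. `raise ModuleNotFoundError(...)` raises ModuleNotFoundError.
2. `except Exception` matches (ModuleNotFoundError is a subclass of Exception) → answer = 18.
Result: 18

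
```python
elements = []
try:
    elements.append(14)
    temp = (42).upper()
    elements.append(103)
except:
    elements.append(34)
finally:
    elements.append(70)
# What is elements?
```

Step-by-step execution trace:
1. try: `elements.append(14)` → elements = [14].
2. `temp = (42).upper()` raises AttributeError; `elements.append(103)` is not reached.
3. bare `except` matches → `elements.append(34)` → elements = [14, 34].
4. finally always runs: `elements.append(70)` → elements = [14, 34, 70].
Result: [14, 34, 70]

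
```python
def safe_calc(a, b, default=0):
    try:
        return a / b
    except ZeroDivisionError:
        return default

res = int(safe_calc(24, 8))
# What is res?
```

Step-by-step execution trace:
1. `safe_calc(24, 8)` enters try: `return 24 / 8` → returns 3.0. No exception raised.
2. `except ZeroDivisionError` is skipped.
3. `int(3.0)` → 3 → res = 3.
Result: 3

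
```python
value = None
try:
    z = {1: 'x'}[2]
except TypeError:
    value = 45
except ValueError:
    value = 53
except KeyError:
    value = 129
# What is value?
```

Step-by-step execution trace:
1. `z = {1: 'x'}[2]` raises KeyError.
2. `except TypeError` does not match KeyError; skipped.
3. `except ValueError` does not match KeyError; skipped.
4. `except KeyError` matches → value = 129.
Result: 129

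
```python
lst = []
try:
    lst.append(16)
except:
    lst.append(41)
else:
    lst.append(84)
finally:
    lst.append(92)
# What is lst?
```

Step-by-step execution trace:
1. try: `lst.append(16)` → lst = [16]. No exception raised.
2. `except` is skipped.
3. `else` runs: `lst.append(84)` → lst = [16, 84].
4. `finally` always runs: `lst.append(92)` → lst = [16, 84, 92].
Result: [16, 84, 92]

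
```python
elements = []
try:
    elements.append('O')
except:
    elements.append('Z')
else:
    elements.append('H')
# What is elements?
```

Step-by-step execution trace:
1. try: `elements.append('O')` → elements = ['O']. No exception raised.
2. `except` is skipped.
3. `else` runs (try completed without exception): `elements.append('H')` → elements = ['O', 'H'].
Result: ['O', 'H']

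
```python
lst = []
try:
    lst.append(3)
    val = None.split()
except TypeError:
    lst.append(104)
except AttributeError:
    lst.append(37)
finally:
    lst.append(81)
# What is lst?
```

Step-by-step execution trace:
1. try: `lst.append(3)` → lst = [3].
2. `val = None.split()` raises AttributeError.
3. `except TypeError` does not match AttributeError; skipped.
4. `except AttributeError` matches → `lst.append(37)` → lst = [3, 37].
5. finally always runs: `lst.append(81)` → lst = [3, 37, 81].
Result: [3, 37, 81]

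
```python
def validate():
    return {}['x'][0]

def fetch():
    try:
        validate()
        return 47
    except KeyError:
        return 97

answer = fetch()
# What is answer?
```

Step-by-step execution trace:
1. `fetch()` calls `validate()`.
2. `validate()` evaluates `{}['x'][0]`, which raises KeyError; it propagates to the caller.
3. `return 47` is not reached.
4. `except KeyError` in fetch matches → returns 97.
5. answer = 97.
Result: 97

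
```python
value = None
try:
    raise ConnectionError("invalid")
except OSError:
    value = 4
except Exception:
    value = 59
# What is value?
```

Step-by-step execution trace:
1. `raise ConnectionError(...)` raises ConnectionError.
2. `except OSError` matches (ConnectionError is a subclass of OSError) → value = 4.
3. `except Exception` is not reached.
Result: 4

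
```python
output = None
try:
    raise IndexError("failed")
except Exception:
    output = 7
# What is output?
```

Step-by-step execution trace:
1. `raise IndexError(...)` raises IndexError.
2. `except Exception` matches (IndexError is a subclass of Exception) → output = 7.
Result: 7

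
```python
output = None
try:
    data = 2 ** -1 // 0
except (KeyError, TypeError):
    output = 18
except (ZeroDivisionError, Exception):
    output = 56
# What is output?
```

Step-by-step execution trace:
1. `data = 2 ** -1 // 0` raises ZeroDivisionError.
2. `except (KeyError, TypeError)` does not match ZeroDivisionError; skipped.
3. `except (ZeroDivisionError, Exception)` matches (ZeroDivisionError is in the tuple) → output = 56.
Result: 56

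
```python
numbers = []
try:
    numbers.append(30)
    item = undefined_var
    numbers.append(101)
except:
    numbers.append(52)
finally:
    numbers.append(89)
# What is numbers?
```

Step-by-step execution trace:
1. try: `numbers.append(30)` → numbers = [30].
2. `item = undefined_var` raises NameError; `numbers.append(101)` is not reached.
3. bare `except` matches → `numbers.append(52)` → numbers = [30, 52].
4. finally always runs: `numbers.append(89)` → numbers = [30, 52, 89].
Result: [30, 52, 89]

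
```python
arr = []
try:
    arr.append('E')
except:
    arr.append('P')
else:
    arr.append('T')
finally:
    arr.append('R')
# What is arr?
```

Step-by-step execution trace:
1. try: `arr.append('E')` → arr = ['E']. No exception raised.
2. `except` is skipped.
3. `else` runs: `arr.append('T')` → arr = ['E', 'T'].
4. `finally` always runs: `arr.append('R')` → arr = ['E', 'T', 'R'].
Result: ['E', 'T', 'R']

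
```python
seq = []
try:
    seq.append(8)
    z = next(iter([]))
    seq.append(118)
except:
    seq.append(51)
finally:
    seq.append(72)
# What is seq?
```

Step-by-step execution trace:
1. try: `seq.append(8)` → seq = [8].
2. `z = next(iter([]))` raises StopIteration; `seq.append(118)` is not reached.
3. bare `except` matches → `seq.append(51)` → seq = [8, 51].
4. finally always runs: `seq.append(72)` → seq = [8, 51, 72].
Result: [8, 51, 72]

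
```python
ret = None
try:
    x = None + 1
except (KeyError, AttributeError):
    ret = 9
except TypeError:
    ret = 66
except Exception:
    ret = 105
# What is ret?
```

Step-by-step execution trace:
1. `x = None + 1` raises TypeError.
2. `except (KeyError, AttributeError)` does not match TypeError; skipped.
3. `except TypeError` matches (exact type match) → ret = 66.
4. `except Exception` is not reached.
Result: 66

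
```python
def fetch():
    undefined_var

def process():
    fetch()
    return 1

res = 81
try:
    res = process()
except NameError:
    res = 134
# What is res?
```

Step-by-step execution trace:
1. res starts at 81.
2. try: `process()` calls `fetch()`.
3. `fetch()` evaluates `undefined_var`, which raises NameError; it propagates through process (uncaught).
4. `return 1` in process is not reached; the assignment to res does not complete.
5. `except NameError` matches → res = 134.
Result: 134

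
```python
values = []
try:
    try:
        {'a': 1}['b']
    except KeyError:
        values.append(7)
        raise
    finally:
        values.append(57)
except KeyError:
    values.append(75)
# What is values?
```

Step-by-step execution trace:
1. Inner try: `{'a': 1}['b']` raises KeyError.
2. Inner `except KeyError` matches → `values.append(7)` → values = [7].
3. bare `raise` re-raises KeyError.
4. Inner `finally` runs during unwinding: `values.append(57)` → values = [7, 57].
5. Outer `except KeyError` matches → `values.append(75)` → values = [7, 57, 75].
Result: [7, 57, 75]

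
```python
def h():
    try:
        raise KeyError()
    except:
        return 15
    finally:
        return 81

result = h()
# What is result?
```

Step-by-step execution trace:
1. `h()` enters try: `raise KeyError()` raises KeyError.
2. bare `except` matches → `return 15` sets pending return value 15.
3. Before returning, `finally: return 81` runs and overrides the pending return.
4. h() returns 81 → result = 81.
Result: 81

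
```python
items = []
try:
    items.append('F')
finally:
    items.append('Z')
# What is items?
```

Step-by-step execution trace:
1. try: `items.append('F')` → items = ['F'].
2. The try body completes without raising.
3. finally always runs: `items.append('Z')` → items = ['F', 'Z'].
Result: ['F', 'Z']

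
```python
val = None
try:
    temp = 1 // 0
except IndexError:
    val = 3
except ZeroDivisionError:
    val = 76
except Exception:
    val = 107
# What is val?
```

Step-by-step execution trace:
1. `temp = 1 // 0` raises ZeroDivisionError.
2. `except IndexError` does not match ZeroDivisionError; skipped.
3. `except ZeroDivisionError` matches → val = 76.
4. Remaining except clauses are skipped.
Result: 76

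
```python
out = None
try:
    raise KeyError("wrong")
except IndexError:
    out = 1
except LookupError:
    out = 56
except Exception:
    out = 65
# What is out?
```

Step-by-step execution trace:
1. `raise KeyError(...)` raises KeyError.
2. `except IndexError` does not match (KeyError is not a subclass of IndexError); skipped.
3. `except LookupError` matches (KeyError is a subclass of LookupError) → out = 56.
4. `except Exception` is not reached.
Result: 56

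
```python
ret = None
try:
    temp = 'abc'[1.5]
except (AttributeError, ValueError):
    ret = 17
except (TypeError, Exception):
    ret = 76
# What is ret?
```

Step-by-step execution trace:
1. `temp = 'abc'[1.5]` raises TypeError.
2. `except (AttributeError, ValueError)` does not match TypeError; skipped.
3. `except (TypeError, Exception)` matches (TypeError is in the tuple) → ret = 76.
Result: 76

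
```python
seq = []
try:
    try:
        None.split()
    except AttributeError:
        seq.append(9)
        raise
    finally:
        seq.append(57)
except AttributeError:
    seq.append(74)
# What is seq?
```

Step-by-step execution trace:
1. Inner try: `None.split()` raises AttributeError.
2. Inner `except AttributeError` matches → `seq.append(9)` → seq = [9].
3. bare `raise` re-raises AttributeError.
4. Inner `finally` runs during unwinding: `seq.append(57)` → seq = [9, 57].
5. Outer `except AttributeError` matches → `seq.append(74)` → seq = [9, 57, 74].
Result: [9, 57, 74]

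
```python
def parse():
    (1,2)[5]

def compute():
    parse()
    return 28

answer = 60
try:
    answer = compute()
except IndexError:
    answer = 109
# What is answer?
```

Step-by-step execution trace:
1. answer starts at 60.
2. try: `compute()` calls `parse()`.
3. `parse()` evaluates `(1,2)[5]`, which raises IndexError; it propagates through compute (uncaught).
4. `return 28` in compute is not reached; the assignment to answer does not complete.
5. `except IndexError` matches → answer = 109.
Result: 109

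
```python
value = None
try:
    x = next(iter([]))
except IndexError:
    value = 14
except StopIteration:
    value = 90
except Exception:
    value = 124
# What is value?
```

Step-by-step execution trace:
1. `x = next(iter([]))` raises StopIteration.
2. `except IndexError` does not match StopIteration; skipped.
3. `except StopIteration` matches → value = 90.
4. Remaining except clauses are skipped.
Result: 90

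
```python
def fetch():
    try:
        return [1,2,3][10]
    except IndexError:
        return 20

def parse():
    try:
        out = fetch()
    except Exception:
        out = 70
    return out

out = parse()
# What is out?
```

Step-by-step execution trace:
1. `parse()` calls `fetch()`.
2. In fetch: `[1,2,3][10]` raises IndexError; `except IndexError` catches it → returns 20.
3. In parse: `out = fetch()` → out = 20. No exception reaches parse.
4. `except Exception` is skipped; parse returns 20.
5. out = 20.
Result: 20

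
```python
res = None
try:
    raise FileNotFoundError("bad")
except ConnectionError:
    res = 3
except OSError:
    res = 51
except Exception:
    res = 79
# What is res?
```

Step-by-step execution trace:
1. `raise FileNotFoundError(...)` raises FileNotFoundError.
2. `except ConnectionError` does not match (FileNotFoundError is not a subclass of ConnectionError); skipped.
3. `except OSError` matches (FileNotFoundError is a subclass of OSError) → res = 51.
4. `except Exception` is not reached.
Result: 51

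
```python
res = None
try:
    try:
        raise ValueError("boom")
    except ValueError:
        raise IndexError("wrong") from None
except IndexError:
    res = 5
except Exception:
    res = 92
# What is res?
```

Step-by-step execution trace:
1. Inner try raises ValueError; inner `except ValueError` catches it.
2. `raise IndexError(...) from None` raises IndexError (from None suppresses __context__, but the active exception is still IndexError).
3. Outer `except IndexError` matches → res = 5.
4. `except Exception` is not reached.
Result: 5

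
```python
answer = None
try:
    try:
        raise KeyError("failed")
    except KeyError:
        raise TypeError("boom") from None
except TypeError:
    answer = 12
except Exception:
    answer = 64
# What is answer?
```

Step-by-step execution trace:
1. Inner try raises KeyError; inner `except KeyError` catches it.
2. `raise TypeError(...) from None` raises TypeError (from None suppresses __context__, but the active exception is still TypeError).
3. Outer `except TypeError` matches → answer = 12.
4. `except Exception` is not reached.
Result: 12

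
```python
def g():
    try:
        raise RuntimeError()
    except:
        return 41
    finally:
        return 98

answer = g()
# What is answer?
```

Step-by-step execution trace:
1. `g()` enters try: `raise RuntimeError()` raises RuntimeError.
2. bare `except` matches → `return 41` sets pending return value 41.
3. Before returning, `finally: return 98` runs and overrides the pending return.
4. g() returns 98 → answer = 98.
Result: 98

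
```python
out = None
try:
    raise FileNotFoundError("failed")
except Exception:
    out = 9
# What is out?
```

Step-by-step execution trace:
1. `raise FileNotFoundError(...)` raises FileNotFoundError.
2. `except Exception` matches (FileNotFoundError is a subclass of Exception) → out = 9.
Result: 9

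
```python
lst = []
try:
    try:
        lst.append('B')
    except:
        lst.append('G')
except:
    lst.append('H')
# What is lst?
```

Step-by-step execution trace:
1. Inner try: `lst.append('B')` → lst = ['B']. No exception raised.
2. Inner `except` is skipped.
3. Inner try completes normally; outer `except` is skipped.
Result: ['B']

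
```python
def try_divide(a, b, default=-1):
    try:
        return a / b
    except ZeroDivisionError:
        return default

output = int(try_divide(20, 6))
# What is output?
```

Step-by-step execution trace:
1. `try_divide(20, 6)` enters try: `return 20 / 6` → returns 3.3333333333333335. No exception raised.
2. `except ZeroDivisionError` is skipped.
3. `int(3.3333333333333335)` → 3 → output = 3.
Result: 3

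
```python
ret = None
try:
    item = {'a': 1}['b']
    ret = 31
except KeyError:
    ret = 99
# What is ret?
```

Step-by-step execution trace:
1. `item = {'a': 1}['b']` raises KeyError.
2. `ret = 31` is not reached.
3. `except KeyError` matches → ret = 99.
Result: 99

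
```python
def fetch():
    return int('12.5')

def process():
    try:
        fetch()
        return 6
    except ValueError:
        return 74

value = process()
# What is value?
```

Step-by-step execution trace:
1. `process()` calls `fetch()`.
2. `fetch()` evaluates `int('12.5')`, which raises ValueError; it propagates to the caller.
3. `return 6` is not reached.
4. `except ValueError` in process matches → returns 74.
5. value = 74.
Result: 74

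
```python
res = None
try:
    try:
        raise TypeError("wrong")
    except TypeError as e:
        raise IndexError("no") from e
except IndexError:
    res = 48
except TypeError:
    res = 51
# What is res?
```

Step-by-step execution trace:
1. Inner try raises TypeError; inner `except TypeError as e` catches it.
2. `raise IndexError(...) from e` raises IndexError (TypeError is attached as __cause__, but only IndexError is active).
3. Outer `except IndexError` matches → res = 48.
4. `except TypeError` is not reached.
Result: 48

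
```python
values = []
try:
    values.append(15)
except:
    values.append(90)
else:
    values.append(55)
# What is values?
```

Step-by-step execution trace:
1. try: `values.append(15)` → values = [15]. No exception raised.
2. `except` is skipped.
3. `else` runs (try completed without exception): `values.append(55)` → values = [15, 55].
Result: [15, 55]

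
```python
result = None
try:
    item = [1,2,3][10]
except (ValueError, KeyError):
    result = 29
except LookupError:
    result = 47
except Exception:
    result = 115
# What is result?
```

Step-by-step execution trace:
1. `item = [1,2,3][10]` raises IndexError.
2. `except (ValueError, KeyError)` does not match IndexError; skipped.
3. `except LookupError` matches (IndexError is a subclass of LookupError) → result = 47.
4. `except Exception` is not reached.
Result: 47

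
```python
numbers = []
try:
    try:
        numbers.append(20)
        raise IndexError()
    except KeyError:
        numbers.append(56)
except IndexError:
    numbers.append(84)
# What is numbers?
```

Step-by-step execution trace:
1. Inner try: `numbers.append(20)` → numbers = [20].
2. `raise IndexError()` raises IndexError.
3. Inner `except KeyError` does not match IndexError; exception propagates to outer try.
4. Outer `except IndexError` matches → `numbers.append(84)` → numbers = [20, 84].
Result: [20, 84]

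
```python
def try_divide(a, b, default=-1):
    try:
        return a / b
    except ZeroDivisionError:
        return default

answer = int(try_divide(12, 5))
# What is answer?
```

Step-by-step execution trace:
1. `try_divide(12, 5)` enters try: `return 12 / 5` → returns 2.4. No exception raised.
2. `except ZeroDivisionError` is skipped.
3. `int(2.4)` → 2 → answer = 2.
Result: 2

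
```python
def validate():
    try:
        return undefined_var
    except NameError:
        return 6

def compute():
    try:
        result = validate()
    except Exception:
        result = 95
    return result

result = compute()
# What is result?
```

Step-by-step execution trace:
1. `compute()` calls `validate()`.
2. In validate: `undefined_var` raises NameError; `except NameError` catches it → returns 6.
3. In compute: `result = validate()` → result = 6. No exception reaches compute.
4. `except Exception` is skipped; compute returns 6.
5. result = 6.
Result: 6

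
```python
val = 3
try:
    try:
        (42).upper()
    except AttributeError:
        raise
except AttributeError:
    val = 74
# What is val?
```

Step-by-step execution trace:
1. Inner try: `(42).upper()` raises AttributeError.
2. Inner `except AttributeError` matches; bare `raise` re-raises the same AttributeError.
3. Outer `except AttributeError` matches → val = 74.
Result: 74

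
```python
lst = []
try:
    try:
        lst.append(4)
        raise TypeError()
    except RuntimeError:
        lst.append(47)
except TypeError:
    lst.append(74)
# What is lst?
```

Step-by-step execution trace:
1. Inner try: `lst.append(4)` → lst = [4].
2. `raise TypeError()` raises TypeError.
3. Inner `except RuntimeError` does not match TypeError; exception propagates to outer try.
4. Outer `except TypeError` matches → `lst.append(74)` → lst = [4, 74].
Result: [4, 74]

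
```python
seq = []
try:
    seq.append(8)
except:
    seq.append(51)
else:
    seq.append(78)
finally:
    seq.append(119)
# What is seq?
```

Step-by-step execution trace:
1. try: `seq.append(8)` → seq = [8]. No exception raised.
2. `except` is skipped.
3. `else` runs: `seq.append(78)` → seq = [8, 78].
4. `finally` always runs: `seq.append(119)` → seq = [8, 78, 119].
Result: [8, 78, 119]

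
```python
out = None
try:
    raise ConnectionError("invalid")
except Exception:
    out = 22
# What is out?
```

Step-by-step execution trace:
1. `raise ConnectionError(...)` raises ConnectionError.
2. `except Exception` matches (ConnectionError is a subclass of Exception) → out = 22.
Result: 22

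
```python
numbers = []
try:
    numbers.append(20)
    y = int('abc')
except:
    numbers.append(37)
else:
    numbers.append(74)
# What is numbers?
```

Step-by-step execution trace:
1. try: `numbers.append(20)` → numbers = [20].
2. `y = int('abc')` raises ValueError.
3. bare `except` matches → `numbers.append(37)` → numbers = [20, 37].
4. `else` is skipped (an exception was raised).
Result: [20, 37]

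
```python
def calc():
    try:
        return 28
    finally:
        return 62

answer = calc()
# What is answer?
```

Step-by-step execution trace:
1. `calc()` enters try: `return 28` sets pending return value 28.
2. Before returning, `finally: return 62` runs and overrides the pending return.
3. calc() returns 62 → answer = 62.
Result: 62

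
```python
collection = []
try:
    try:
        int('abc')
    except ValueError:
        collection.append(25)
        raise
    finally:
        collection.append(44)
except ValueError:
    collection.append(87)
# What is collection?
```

Step-by-step execution trace:
1. Inner try: `int('abc')` raises ValueError.
2. Inner `except ValueError` matches → `collection.append(25)` → collection = [25].
3. bare `raise` re-raises ValueError.
4. Inner `finally` runs during unwinding: `collection.append(44)` → collection = [25, 44].
5. Outer `except ValueError` matches → `collection.append(87)` → collection = [25, 44, 87].
Result: [25, 44, 87]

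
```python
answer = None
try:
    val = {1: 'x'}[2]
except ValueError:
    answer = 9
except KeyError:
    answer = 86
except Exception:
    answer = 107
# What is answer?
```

Step-by-step execution trace:
1. `val = {1: 'x'}[2]` raises KeyError.
2. `except ValueError` does not match KeyError; skipped.
3. `except KeyError` matches → answer = 86.
4. Remaining except clauses are skipped.
Result: 86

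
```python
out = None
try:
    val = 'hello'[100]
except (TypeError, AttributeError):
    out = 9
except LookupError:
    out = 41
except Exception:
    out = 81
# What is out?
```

Step-by-step execution trace:
1. `val = 'hello'[100]` raises IndexError.
2. `except (TypeError, AttributeError)` does not match IndexError; skipped.
3. `except LookupError` matches (IndexError is a subclass of LookupError) → out = 41.
4. `except Exception` is not reached.
Result: 41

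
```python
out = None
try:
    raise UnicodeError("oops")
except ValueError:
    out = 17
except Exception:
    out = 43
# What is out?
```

Step-by-step execution trace:
1. `raise UnicodeError(...)` raises UnicodeError.
2. `except ValueError` matches (UnicodeError is a subclass of ValueError) → out = 17.
3. `except Exception` is not reached.
Result: 17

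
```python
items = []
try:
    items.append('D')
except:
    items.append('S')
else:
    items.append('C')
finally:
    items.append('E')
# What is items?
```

Step-by-step execution trace:
1. try: `items.append('D')` → items = ['D']. No exception raised.
2. `except` is skipped.
3. `else` runs: `items.append('C')` → items = ['D', 'C'].
4. `finally` always runs: `items.append('E')` → items = ['D', 'C', 'E'].
Result: ['D', 'C', 'E']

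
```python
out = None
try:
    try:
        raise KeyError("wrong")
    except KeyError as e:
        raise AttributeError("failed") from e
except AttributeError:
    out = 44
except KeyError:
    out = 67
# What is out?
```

Step-by-step execution trace:
1. Inner try raises KeyError; inner `except KeyError as e` catches it.
2. `raise AttributeError(...) from e` raises AttributeError (KeyError is attached as __cause__, but only AttributeError is active).
3. Outer `except AttributeError` matches → out = 44.
4. `except KeyError` is not reached.
Result: 44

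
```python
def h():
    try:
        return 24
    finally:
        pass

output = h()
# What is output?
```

Step-by-step execution trace:
1. `h()` enters try: `return 24` sets pending return value 24.
2. Before returning, `finally: pass` runs (no effect).
3. h() returns 24 → output = 24.
Result: 24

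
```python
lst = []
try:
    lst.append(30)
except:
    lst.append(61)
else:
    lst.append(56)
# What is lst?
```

Step-by-step execution trace:
1. try: `lst.append(30)` → lst = [30]. No exception raised.
2. `except` is skipped.
3. `else` runs (try completed without exception): `lst.append(56)` → lst = [30, 56].
Result: [30, 56]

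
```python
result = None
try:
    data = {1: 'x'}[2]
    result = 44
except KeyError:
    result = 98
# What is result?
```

Step-by-step execution trace:
1. `data = {1: 'x'}[2]` raises KeyError.
2. `result = 44` is not reached.
3. `except KeyError` matches → result = 98.
Result: 98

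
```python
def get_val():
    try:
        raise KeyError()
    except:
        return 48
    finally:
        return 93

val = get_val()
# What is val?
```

Step-by-step execution trace:
1. `get_val()` enters try: `raise KeyError()` raises KeyError.
2. bare `except` matches → `return 48` sets pending return value 48.
3. Before returning, `finally: return 93` runs and overrides the pending return.
4. get_val() returns 93 → val = 93.
Result: 93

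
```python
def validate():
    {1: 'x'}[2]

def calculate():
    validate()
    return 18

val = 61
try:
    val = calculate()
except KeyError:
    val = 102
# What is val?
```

Step-by-step execution trace:
1. val starts at 61.
2. try: `calculate()` calls `validate()`.
3. `validate()` evaluates `{1: 'x'}[2]`, which raises KeyError; it propagates through calculate (uncaught).
4. `return 18` in calculate is not reached; the assignment to val does not complete.
5. `except KeyError` matches → val = 102.
Result: 102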